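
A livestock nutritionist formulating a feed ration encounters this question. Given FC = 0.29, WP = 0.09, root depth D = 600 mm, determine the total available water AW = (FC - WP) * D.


AW = (FC - WP) * D
   = (0.29 - 0.09) * 600
   = 0.20 * 600
   = 120 mm


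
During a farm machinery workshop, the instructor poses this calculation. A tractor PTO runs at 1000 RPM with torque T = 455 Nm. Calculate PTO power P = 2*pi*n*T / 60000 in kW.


P = 2*pi*n*T / 60000
  = 2*pi * 1000 * 455 / 60000
  = 2858849.31 / 60000
  = 47.65 kW


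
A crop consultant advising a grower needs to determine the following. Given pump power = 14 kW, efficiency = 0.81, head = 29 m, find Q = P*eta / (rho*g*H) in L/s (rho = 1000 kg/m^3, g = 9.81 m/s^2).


Q = (P * 1000 * eta) / (rho * g * H)
  = (14 * 1000 * 0.81) / (1000 * 9.81 * 29)
  = 11340 / 284490
  = 0.03986 m^3/s = 39.86 L/s


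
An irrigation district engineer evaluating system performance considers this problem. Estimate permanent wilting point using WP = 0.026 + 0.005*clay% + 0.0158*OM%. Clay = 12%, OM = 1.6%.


WP = 0.026 + 0.005*12 + 0.0158*1.6
   = 0.026 + 0.0600 + 0.0253
   = 0.1113


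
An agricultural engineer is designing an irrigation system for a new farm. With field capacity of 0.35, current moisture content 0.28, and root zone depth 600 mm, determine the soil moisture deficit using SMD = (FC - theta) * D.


SMD = (FC - theta) * D
    = (0.35 - 0.28) * 600
    = 0.070 * 600
    = 42 mm


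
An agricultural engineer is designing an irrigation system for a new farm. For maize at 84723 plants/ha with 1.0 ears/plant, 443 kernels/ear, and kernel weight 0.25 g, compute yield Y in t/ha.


Y = density * ears * kernels * kw
  = 84723 * 1.0 * 443 * 0.25 g/ha
  = 9383072.25 g/ha
  = 9383.07 kg/ha = 9.38 t/ha


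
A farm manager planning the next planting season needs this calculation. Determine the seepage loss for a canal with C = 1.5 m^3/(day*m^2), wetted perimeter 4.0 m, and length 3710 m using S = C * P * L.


S = C * P * L
  = 1.5 * 4.0 * 3710
  = 22260 m^3/day


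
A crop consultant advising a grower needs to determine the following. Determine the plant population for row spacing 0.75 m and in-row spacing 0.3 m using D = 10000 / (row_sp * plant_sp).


D = 10000 / (row_sp * plant_sp)
  = 10000 / (0.75 * 0.3)
  = 10000 / 0.2250
  = 44444.44 plants/ha


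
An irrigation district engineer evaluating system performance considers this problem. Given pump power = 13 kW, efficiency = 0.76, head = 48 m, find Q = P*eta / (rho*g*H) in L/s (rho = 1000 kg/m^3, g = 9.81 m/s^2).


Q = (P * 1000 * eta) / (rho * g * H)
  = (13 * 1000 * 0.76) / (1000 * 9.81 * 48)
  = 9880 / 470880
  = 0.02098 m^3/s = 20.98 L/s


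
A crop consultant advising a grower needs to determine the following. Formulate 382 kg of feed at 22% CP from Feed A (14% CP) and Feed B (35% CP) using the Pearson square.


parts_A = CP_b - target = 35 - 22 = 13
parts_B = target - CP_a = 22 - 14 = 8
total_parts = 13 + 8 = 21
Feed A = 382 * 13 / 21 = 236.48 kg
Feed B = 382 * 8 / 21 = 145.52 kg

236.48 kg


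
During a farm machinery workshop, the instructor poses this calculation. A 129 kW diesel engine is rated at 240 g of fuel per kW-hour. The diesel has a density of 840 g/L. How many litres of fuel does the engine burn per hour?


FC = P * BSFC / rho_fuel
   = 129 * 240 / 840
   = 30960 / 840
   = 36.86 L/h


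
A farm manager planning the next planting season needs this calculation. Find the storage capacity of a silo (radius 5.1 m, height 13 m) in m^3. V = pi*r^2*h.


V = pi * r^2 * h
  = pi * 5.1^2 * 13
  = pi * 26.01 * 13
  = 1062.27 m^3


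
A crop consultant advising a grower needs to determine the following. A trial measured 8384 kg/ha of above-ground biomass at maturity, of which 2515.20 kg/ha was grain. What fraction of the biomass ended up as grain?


HI = grain_yield / biomass
   = 2515.20 / 8384
   = 0.30


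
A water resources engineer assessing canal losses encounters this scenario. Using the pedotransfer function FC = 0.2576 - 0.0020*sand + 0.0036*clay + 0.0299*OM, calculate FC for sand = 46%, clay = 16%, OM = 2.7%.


FC = 0.2576 - 0.0020*46 + 0.0036*16 + 0.0299*2.7
   = 0.2576 - 0.0920 + 0.0576 + 0.0807
   = 0.3039


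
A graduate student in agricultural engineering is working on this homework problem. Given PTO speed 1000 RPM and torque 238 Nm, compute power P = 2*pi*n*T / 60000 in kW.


P = 2*pi*n*T / 60000
  = 2*pi * 1000 * 238 / 60000
  = 1495398.10 / 60000
  = 24.92 kW


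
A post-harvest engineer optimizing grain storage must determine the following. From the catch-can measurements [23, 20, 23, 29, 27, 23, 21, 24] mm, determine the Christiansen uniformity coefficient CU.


xbar = 190 / 8 = 23.750
sum|xi - xbar| = 17.500
CU = 100 * (1 - 17.500 / (8 * 23.750))
   = 100 * (1 - 0.0921)
   = 90.79%


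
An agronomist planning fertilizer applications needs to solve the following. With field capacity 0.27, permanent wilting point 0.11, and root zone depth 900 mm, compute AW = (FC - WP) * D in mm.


AW = (FC - WP) * D
   = (0.27 - 0.11) * 900
   = 0.16 * 900
   = 144 mm


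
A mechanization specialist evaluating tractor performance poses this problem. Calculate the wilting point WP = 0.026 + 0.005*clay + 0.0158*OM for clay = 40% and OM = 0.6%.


WP = 0.026 + 0.005*40 + 0.0158*0.6
   = 0.026 + 0.2000 + 0.0095
   = 0.2355


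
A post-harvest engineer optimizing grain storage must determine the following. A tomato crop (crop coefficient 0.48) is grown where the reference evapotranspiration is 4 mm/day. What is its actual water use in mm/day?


ETc = Kc * ET0
    = 0.48 * 4
    = 1.92 mm/day


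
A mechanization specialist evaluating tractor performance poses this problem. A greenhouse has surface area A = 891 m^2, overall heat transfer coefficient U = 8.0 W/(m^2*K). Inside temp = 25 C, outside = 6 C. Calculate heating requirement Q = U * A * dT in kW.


dT = 25 - (6) = 19 K
Q = U * A * dT
  = 8.0 * 891 * 19
  = 135432 W = 135.43 kW


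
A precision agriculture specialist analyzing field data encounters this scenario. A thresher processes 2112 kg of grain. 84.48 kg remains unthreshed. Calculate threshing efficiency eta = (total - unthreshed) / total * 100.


eta = (total - unthreshed) / total * 100
    = (2112 - 84.48) / 2112 * 100
    = 2027.52 / 2112 * 100
    = 96%


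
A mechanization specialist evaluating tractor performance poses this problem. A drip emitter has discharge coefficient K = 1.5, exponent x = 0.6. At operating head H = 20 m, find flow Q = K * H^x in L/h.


Q = K * H^x
  = 1.5 * 20^0.6
  = 1.5 * 6.0342
  = 9.05 L/h


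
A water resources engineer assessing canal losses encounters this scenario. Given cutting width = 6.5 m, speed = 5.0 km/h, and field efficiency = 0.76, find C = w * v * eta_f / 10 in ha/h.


C = w * v * eta_f / 10
  = 6.5 * 5.0 * 0.76 / 10
  = 24.70 / 10
  = 2.47 ha/h


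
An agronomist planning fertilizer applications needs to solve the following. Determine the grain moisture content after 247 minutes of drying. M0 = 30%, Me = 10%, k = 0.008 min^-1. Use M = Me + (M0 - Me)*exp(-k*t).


M = Me + (M0 - Me) * e^(-k*t)
  = 10 + (30 - 10) * e^(-0.008*247)
  = 10 + 20 * e^(-1.976)
  = 10 + 20 * 0.13862
  = 10 + 2.7725
  = 12.77%


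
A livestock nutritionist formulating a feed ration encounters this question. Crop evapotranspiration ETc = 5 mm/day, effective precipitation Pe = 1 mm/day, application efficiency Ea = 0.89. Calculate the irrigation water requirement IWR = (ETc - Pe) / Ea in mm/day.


IWR = (ETc - Pe) / Ea
    = (5 - 1) / 0.89
    = 4 / 0.89
    = 4.49 mm/day


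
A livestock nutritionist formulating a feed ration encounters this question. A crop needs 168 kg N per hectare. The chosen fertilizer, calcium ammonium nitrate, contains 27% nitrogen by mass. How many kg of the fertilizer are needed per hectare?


Rate = N_required / (N_content / 100)
     = 168 / (27 / 100)
     = 168 / 0.27
     = 622.22 kg/ha


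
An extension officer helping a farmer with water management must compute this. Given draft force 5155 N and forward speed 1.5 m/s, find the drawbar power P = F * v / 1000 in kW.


P = F * v / 1000
  = 5155 * 1.5 / 1000
  = 7732.50 / 1000
  = 7.73 kW


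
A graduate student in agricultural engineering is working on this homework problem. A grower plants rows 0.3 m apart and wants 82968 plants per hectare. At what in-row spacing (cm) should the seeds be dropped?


spacing = 10000 / (row_sp * density)
        = 10000 / (0.3 * 82968)
        = 10000 / 24890.40
        = 0.40176 m = 40.18 cm


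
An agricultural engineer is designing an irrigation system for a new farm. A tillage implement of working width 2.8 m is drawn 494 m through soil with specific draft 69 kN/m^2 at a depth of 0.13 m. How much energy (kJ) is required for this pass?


E = k * d * w * L
  = 69 * 0.13 * 2.8 * 494
  = 12407.30 kJ


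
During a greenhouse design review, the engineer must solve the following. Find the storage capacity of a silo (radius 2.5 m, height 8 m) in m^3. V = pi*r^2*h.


V = pi * r^2 * h
  = pi * 2.5^2 * 8
  = pi * 6.25 * 8
  = 157.08 m^3


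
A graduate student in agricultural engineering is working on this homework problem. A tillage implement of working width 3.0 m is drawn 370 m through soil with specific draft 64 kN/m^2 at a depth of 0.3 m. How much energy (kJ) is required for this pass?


E = k * d * w * L
  = 64 * 0.3 * 3.0 * 370
  = 21312 kJ


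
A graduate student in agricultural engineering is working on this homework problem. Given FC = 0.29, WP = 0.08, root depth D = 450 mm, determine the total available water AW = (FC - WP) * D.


AW = (FC - WP) * D
   = (0.29 - 0.08) * 450
   = 0.21 * 450
   = 94.50 mm


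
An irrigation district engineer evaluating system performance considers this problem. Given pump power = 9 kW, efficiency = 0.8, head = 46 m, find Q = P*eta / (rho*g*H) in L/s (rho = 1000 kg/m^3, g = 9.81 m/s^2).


Q = (P * 1000 * eta) / (rho * g * H)
  = (9 * 1000 * 0.8) / (1000 * 9.81 * 46)
  = 7200 / 451260
  = 0.01596 m^3/s = 15.96 L/s


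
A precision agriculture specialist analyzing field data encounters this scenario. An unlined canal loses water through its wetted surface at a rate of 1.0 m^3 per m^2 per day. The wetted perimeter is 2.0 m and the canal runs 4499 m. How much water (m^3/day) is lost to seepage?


S = C * P * L
  = 1.0 * 2.0 * 4499
  = 8998 m^3/day


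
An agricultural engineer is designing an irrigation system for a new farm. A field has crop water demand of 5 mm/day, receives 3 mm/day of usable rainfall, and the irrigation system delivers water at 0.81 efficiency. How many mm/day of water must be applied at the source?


IWR = (ETc - Pe) / Ea
    = (5 - 3) / 0.81
    = 2 / 0.81
    = 2.47 mm/day


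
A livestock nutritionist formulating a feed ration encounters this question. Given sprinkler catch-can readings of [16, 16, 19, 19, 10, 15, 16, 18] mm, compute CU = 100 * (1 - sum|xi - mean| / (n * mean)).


xbar = 129 / 8 = 16.125
sum|xi - xbar| = 15.250
CU = 100 * (1 - 15.250 / (8 * 16.125))
   = 100 * (1 - 0.1182)
   = 88.18%


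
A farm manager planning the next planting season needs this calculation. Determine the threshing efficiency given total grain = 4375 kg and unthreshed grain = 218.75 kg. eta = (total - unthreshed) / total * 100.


eta = (total - unthreshed) / total * 100
    = (4375 - 218.75) / 4375 * 100
    = 4156.25 / 4375 * 100
    = 95%


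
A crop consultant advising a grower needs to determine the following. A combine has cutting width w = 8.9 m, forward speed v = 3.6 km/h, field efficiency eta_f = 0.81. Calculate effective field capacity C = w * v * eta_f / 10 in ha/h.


C = w * v * eta_f / 10
  = 8.9 * 3.6 * 0.81 / 10
  = 25.95 / 10
  = 2.60 ha/h


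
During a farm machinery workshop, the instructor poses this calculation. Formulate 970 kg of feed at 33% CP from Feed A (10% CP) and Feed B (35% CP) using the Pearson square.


parts_A = CP_b - target = 35 - 33 = 2
parts_B = target - CP_a = 33 - 10 = 23
total_parts = 2 + 23 = 25
Feed A = 970 * 2 / 25 = 77.60 kg
Feed B = 970 * 23 / 25 = 892.40 kg

77.60 kg


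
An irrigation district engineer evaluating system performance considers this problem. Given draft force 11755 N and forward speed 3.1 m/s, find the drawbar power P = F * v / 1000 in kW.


P = F * v / 1000
  = 11755 * 3.1 / 1000
  = 36440.50 / 1000
  = 36.44 kW


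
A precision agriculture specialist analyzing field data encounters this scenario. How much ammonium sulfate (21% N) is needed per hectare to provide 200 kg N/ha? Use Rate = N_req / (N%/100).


Rate = N_required / (N_content / 100)
     = 200 / (21 / 100)
     = 200 / 0.21
     = 952.38 kg/ha


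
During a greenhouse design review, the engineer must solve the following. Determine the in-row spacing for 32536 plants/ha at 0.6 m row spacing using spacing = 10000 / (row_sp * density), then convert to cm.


spacing = 10000 / (row_sp * density)
        = 10000 / (0.6 * 32536)
        = 10000 / 19521.60
        = 0.51225 m = 51.23 cm


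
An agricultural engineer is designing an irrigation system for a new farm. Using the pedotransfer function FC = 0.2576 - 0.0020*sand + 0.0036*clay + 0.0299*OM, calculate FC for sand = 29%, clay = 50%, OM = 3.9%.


FC = 0.2576 - 0.0020*29 + 0.0036*50 + 0.0299*3.9
   = 0.2576 - 0.0580 + 0.1800 + 0.1166
   = 0.4962


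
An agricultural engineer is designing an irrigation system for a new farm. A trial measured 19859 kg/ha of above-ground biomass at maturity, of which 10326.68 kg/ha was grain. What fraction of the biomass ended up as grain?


HI = grain_yield / biomass
   = 10326.68 / 19859
   = 0.52


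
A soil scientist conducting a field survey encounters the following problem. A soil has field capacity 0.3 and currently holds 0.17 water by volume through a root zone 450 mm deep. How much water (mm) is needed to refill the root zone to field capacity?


SMD = (FC - theta) * D
    = (0.3 - 0.17) * 450
    = 0.130 * 450
    = 58.50 mm


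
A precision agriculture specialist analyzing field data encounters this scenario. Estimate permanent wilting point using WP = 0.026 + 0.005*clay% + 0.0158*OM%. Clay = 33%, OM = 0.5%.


WP = 0.026 + 0.005*33 + 0.0158*0.5
   = 0.026 + 0.1650 + 0.0079
   = 0.1989


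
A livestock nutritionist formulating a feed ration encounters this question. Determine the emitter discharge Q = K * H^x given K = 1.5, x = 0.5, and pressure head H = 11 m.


Q = K * H^x
  = 1.5 * 11^0.5
  = 1.5 * 3.3166
  = 4.97 L/h


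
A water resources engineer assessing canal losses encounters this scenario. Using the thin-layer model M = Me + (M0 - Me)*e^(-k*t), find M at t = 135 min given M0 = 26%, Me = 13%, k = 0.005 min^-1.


M = Me + (M0 - Me) * e^(-k*t)
  = 13 + (26 - 13) * e^(-0.005*135)
  = 13 + 13 * e^(-0.675)
  = 13 + 13 * 0.50916
  = 13 + 6.6190
  = 19.62%


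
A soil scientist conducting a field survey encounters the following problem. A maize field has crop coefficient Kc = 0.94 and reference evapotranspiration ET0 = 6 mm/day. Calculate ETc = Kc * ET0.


ETc = Kc * ET0
    = 0.94 * 6
    = 5.64 mm/day


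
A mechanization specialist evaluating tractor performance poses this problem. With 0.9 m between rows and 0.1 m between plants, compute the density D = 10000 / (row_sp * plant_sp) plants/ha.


D = 10000 / (row_sp * plant_sp)
  = 10000 / (0.9 * 0.1)
  = 10000 / 0.0900
  = 111111.11 plants/ha


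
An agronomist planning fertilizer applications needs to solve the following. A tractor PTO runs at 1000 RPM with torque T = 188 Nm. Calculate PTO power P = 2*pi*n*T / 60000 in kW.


P = 2*pi*n*T / 60000
  = 2*pi * 1000 * 188 / 60000
  = 1181238.84 / 60000
  = 19.69 kW


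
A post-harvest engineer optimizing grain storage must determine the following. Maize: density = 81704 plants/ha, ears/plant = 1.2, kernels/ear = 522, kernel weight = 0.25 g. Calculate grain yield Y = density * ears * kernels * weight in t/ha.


Y = density * ears * kernels * kw
  = 81704 * 1.2 * 522 * 0.25 g/ha
  = 12794846.40 g/ha
  = 12794.85 kg/ha = 12.79 t/ha


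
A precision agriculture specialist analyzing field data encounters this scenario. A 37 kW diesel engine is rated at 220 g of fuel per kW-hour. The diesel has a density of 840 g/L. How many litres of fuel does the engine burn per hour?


FC = P * BSFC / rho_fuel
   = 37 * 220 / 840
   = 8140 / 840
   = 9.69 L/h


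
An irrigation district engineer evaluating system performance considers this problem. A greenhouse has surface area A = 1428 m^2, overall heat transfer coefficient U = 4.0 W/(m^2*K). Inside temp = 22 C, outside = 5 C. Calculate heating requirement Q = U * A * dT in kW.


dT = 22 - (5) = 17 K
Q = U * A * dT
  = 4.0 * 1428 * 17
  = 97104 W = 97.10 kW


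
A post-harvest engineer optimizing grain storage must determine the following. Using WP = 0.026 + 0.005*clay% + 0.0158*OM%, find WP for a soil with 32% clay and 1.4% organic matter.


WP = 0.026 + 0.005*32 + 0.0158*1.4
   = 0.026 + 0.1600 + 0.0221
   = 0.2081


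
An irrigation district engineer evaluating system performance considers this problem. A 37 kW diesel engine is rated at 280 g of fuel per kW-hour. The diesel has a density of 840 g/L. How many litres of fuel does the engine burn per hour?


FC = P * BSFC / rho_fuel
   = 37 * 280 / 840
   = 10360 / 840
   = 12.33 L/h


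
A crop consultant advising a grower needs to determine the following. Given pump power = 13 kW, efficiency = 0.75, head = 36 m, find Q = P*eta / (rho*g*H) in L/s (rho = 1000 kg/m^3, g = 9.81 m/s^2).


Q = (P * 1000 * eta) / (rho * g * H)
  = (13 * 1000 * 0.75) / (1000 * 9.81 * 36)
  = 9750 / 353160
  = 0.02761 m^3/s = 27.61 L/s


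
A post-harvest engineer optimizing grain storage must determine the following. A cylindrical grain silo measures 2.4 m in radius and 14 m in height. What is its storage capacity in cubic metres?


V = pi * r^2 * h
  = pi * 2.4^2 * 14
  = pi * 5.76 * 14
  = 253.34 m^3


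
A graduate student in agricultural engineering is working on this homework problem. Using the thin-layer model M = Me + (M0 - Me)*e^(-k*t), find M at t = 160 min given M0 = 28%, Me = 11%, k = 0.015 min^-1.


M = Me + (M0 - Me) * e^(-k*t)
  = 11 + (28 - 11) * e^(-0.015*160)
  = 11 + 17 * e^(-2.400)
  = 11 + 17 * 0.09072
  = 11 + 1.5422
  = 12.54%


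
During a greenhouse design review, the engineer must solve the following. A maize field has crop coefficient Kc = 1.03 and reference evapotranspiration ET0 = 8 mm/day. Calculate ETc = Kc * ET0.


ETc = Kc * ET0
    = 1.03 * 8
    = 8.24 mm/day


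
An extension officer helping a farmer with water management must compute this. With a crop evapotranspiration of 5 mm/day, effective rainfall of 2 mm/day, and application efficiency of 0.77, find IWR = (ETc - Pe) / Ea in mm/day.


IWR = (ETc - Pe) / Ea
    = (5 - 2) / 0.77
    = 3 / 0.77
    = 3.90 mm/day


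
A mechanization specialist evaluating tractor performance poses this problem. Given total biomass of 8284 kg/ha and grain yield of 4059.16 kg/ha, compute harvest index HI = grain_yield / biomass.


HI = grain_yield / biomass
   = 4059.16 / 8284
   = 0.49


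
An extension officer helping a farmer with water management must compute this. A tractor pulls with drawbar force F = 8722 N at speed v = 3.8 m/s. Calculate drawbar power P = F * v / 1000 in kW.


P = F * v / 1000
  = 8722 * 3.8 / 1000
  = 33143.60 / 1000
  = 33.14 kW


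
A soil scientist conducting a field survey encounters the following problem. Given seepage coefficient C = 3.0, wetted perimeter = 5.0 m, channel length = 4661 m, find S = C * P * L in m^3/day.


S = C * P * L
  = 3.0 * 5.0 * 4661
  = 69915 m^3/day


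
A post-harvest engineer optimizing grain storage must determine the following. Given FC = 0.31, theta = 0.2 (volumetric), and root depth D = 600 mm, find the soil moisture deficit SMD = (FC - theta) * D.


SMD = (FC - theta) * D
    = (0.31 - 0.2) * 600
    = 0.110 * 600
    = 66 mm


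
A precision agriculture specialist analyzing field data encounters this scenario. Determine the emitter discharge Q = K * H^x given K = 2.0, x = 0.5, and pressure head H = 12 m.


Q = K * H^x
  = 2.0 * 12^0.5
  = 2.0 * 3.4641
  = 6.93 L/h


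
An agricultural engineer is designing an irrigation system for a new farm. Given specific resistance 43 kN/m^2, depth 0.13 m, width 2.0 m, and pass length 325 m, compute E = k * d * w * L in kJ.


E = k * d * w * L
  = 43 * 0.13 * 2.0 * 325
  = 3633.50 kJ


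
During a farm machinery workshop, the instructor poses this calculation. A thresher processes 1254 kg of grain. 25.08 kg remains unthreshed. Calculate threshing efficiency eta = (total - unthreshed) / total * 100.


eta = (total - unthreshed) / total * 100
    = (1254 - 25.08) / 1254 * 100
    = 1228.92 / 1254 * 100
    = 98%


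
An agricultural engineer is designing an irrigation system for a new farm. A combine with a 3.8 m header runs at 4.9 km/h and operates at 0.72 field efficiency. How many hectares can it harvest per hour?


C = w * v * eta_f / 10
  = 3.8 * 4.9 * 0.72 / 10
  = 13.41 / 10
  = 1.34 ha/h


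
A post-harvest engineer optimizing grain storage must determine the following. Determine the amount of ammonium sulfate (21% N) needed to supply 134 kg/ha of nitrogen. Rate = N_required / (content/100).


Rate = N_required / (N_content / 100)
     = 134 / (21 / 100)
     = 134 / 0.21
     = 638.10 kg/ha


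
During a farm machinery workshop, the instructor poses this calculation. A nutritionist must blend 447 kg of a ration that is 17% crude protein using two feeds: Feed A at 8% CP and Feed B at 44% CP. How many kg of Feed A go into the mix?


parts_A = CP_b - target = 44 - 17 = 27
parts_B = target - CP_a = 17 - 8 = 9
total_parts = 27 + 9 = 36
Feed A = 447 * 27 / 36 = 335.25 kg
Feed B = 447 * 9 / 36 = 111.75 kg

335.25 kg


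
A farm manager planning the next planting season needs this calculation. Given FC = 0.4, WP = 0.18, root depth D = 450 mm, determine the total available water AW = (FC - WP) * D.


AW = (FC - WP) * D
   = (0.4 - 0.18) * 450
   = 0.22 * 450
   = 99 mm


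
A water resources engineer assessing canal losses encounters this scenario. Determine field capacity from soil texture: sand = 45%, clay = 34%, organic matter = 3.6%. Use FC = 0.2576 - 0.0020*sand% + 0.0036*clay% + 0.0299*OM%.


FC = 0.2576 - 0.0020*45 + 0.0036*34 + 0.0299*3.6
   = 0.2576 - 0.0900 + 0.1224 + 0.1076
   = 0.3976


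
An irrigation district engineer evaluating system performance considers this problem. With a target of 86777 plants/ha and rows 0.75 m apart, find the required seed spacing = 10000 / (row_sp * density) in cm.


spacing = 10000 / (row_sp * density)
        = 10000 / (0.75 * 86777)
        = 10000 / 65082.75
        = 0.15365 m = 15.37 cm


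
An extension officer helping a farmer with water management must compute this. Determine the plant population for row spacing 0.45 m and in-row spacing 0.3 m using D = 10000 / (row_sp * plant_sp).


D = 10000 / (row_sp * plant_sp)
  = 10000 / (0.45 * 0.3)
  = 10000 / 0.1350
  = 74074.07 plants/ha


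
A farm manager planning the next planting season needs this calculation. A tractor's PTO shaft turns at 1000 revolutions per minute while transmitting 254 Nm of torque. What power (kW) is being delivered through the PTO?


P = 2*pi*n*T / 60000
  = 2*pi * 1000 * 254 / 60000
  = 1595929.07 / 60000
  = 26.60 kW


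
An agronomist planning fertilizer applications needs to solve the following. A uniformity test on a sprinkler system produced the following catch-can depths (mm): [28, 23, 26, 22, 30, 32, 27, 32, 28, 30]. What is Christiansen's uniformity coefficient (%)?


xbar = 278 / 10 = 27.800
sum|xi - xbar| = 26.400
CU = 100 * (1 - 26.400 / (10 * 27.800))
   = 100 * (1 - 0.0950)
   = 90.50%


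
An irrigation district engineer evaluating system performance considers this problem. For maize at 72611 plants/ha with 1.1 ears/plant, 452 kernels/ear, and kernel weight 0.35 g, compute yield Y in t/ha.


Y = density * ears * kernels * kw
  = 72611 * 1.1 * 452 * 0.35 g/ha
  = 12635766.22 g/ha
  = 12635.77 kg/ha = 12.64 t/ha


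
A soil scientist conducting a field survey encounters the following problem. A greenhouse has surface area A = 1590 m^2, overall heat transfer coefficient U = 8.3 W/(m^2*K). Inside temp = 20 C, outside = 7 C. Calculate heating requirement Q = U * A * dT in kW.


dT = 20 - (7) = 13 K
Q = U * A * dT
  = 8.3 * 1590 * 13
  = 171561 W = 171.56 kW


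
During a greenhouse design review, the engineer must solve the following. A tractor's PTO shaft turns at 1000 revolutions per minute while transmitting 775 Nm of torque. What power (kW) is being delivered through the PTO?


P = 2*pi*n*T / 60000
  = 2*pi * 1000 * 775 / 60000
  = 4869468.61 / 60000
  = 81.16 kW


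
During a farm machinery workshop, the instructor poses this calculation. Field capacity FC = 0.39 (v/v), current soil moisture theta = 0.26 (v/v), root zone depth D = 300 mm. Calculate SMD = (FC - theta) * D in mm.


SMD = (FC - theta) * D
    = (0.39 - 0.26) * 300
    = 0.130 * 300
    = 39 mm


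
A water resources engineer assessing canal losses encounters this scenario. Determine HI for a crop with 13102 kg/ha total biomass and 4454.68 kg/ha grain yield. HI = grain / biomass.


HI = grain_yield / biomass
   = 4454.68 / 13102
   = 0.34


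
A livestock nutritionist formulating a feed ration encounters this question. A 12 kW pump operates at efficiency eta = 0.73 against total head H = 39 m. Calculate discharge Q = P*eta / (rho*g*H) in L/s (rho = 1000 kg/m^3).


Q = (P * 1000 * eta) / (rho * g * H)
  = (12 * 1000 * 0.73) / (1000 * 9.81 * 39)
  = 8760 / 382590
  = 0.02290 m^3/s = 22.90 L/s


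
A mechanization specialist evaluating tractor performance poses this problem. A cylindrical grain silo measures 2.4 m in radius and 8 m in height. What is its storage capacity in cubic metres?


V = pi * r^2 * h
  = pi * 2.4^2 * 8
  = pi * 5.76 * 8
  = 144.76 m^3


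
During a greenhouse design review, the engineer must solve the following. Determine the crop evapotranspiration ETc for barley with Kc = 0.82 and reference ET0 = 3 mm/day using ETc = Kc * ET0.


ETc = Kc * ET0
    = 0.82 * 3
    = 2.46 mm/day


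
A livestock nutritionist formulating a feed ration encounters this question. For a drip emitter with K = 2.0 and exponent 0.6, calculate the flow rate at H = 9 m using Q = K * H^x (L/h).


Q = K * H^x
  = 2.0 * 9^0.6
  = 2.0 * 3.7372
  = 7.47 L/h


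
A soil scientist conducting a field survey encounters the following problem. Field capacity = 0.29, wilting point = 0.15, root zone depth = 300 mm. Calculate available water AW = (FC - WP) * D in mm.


AW = (FC - WP) * D
   = (0.29 - 0.15) * 300
   = 0.14 * 300
   = 42 mm


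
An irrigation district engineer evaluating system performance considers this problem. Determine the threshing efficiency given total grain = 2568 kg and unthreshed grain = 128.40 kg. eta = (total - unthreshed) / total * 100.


eta = (total - unthreshed) / total * 100
    = (2568 - 128.40) / 2568 * 100
    = 2439.60 / 2568 * 100
    = 95%


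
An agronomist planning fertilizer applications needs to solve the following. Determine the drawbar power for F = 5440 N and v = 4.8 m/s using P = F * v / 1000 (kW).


P = F * v / 1000
  = 5440 * 4.8 / 1000
  = 26112 / 1000
  = 26.11 kW


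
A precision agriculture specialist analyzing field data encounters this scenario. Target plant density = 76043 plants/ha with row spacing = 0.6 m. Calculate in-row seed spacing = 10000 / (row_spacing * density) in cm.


spacing = 10000 / (row_sp * density)
        = 10000 / (0.6 * 76043)
        = 10000 / 45625.80
        = 0.21917 m = 21.92 cm


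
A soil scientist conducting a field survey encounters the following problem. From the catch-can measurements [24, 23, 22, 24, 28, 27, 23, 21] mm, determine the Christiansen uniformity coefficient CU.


xbar = 192 / 8 = 24
sum|xi - xbar| = 14
CU = 100 * (1 - 14 / (8 * 24))
   = 100 * (1 - 0.0729)
   = 92.71%


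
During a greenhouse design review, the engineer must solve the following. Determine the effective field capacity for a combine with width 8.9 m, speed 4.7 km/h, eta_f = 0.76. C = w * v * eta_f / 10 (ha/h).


C = w * v * eta_f / 10
  = 8.9 * 4.7 * 0.76 / 10
  = 31.79 / 10
  = 3.18 ha/h


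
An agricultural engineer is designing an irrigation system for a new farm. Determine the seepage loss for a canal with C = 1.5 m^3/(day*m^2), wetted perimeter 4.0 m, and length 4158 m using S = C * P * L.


S = C * P * L
  = 1.5 * 4.0 * 4158
  = 24948 m^3/day


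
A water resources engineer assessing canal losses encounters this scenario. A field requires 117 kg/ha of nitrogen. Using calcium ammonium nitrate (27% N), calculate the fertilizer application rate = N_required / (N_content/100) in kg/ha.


Rate = N_required / (N_content / 100)
     = 117 / (27 / 100)
     = 117 / 0.27
     = 433.33 kg/ha


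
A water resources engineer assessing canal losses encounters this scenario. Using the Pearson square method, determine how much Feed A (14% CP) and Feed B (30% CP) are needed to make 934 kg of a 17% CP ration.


parts_A = CP_b - target = 30 - 17 = 13
parts_B = target - CP_a = 17 - 14 = 3
total_parts = 13 + 3 = 16
Feed A = 934 * 13 / 16 = 758.88 kg
Feed B = 934 * 3 / 16 = 175.13 kg

758.88 kg


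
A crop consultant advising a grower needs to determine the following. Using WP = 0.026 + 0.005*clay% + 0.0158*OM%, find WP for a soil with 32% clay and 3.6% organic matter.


WP = 0.026 + 0.005*32 + 0.0158*3.6
   = 0.026 + 0.1600 + 0.0569
   = 0.2429


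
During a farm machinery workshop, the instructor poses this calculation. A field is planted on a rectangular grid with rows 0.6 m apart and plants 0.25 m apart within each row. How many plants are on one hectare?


D = 10000 / (row_sp * plant_sp)
  = 10000 / (0.6 * 0.25)
  = 10000 / 0.1500
  = 66666.67 plants/ha


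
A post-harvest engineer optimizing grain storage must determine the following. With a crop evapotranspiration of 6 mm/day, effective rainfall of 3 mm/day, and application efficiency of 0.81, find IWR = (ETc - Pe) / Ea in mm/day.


IWR = (ETc - Pe) / Ea
    = (6 - 3) / 0.81
    = 3 / 0.81
    = 3.70 mm/day


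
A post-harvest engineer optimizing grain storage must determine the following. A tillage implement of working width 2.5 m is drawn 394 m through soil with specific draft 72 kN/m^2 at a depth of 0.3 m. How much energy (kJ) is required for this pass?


E = k * d * w * L
  = 72 * 0.3 * 2.5 * 394
  = 21276 kJ


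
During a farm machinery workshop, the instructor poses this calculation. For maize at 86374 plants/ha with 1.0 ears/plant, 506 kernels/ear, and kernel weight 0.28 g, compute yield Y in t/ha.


Y = density * ears * kernels * kw
  = 86374 * 1.0 * 506 * 0.28 g/ha
  = 12237468.32 g/ha
  = 12237.47 kg/ha = 12.24 t/ha


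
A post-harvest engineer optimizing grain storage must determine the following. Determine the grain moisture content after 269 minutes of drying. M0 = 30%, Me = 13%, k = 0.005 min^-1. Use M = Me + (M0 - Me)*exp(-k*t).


M = Me + (M0 - Me) * e^(-k*t)
  = 13 + (30 - 13) * e^(-0.005*269)
  = 13 + 17 * e^(-1.345)
  = 13 + 17 * 0.26054
  = 13 + 4.4292
  = 17.43%


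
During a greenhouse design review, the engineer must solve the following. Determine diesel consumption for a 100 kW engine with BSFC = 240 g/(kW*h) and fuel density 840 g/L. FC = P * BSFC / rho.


FC = P * BSFC / rho_fuel
   = 100 * 240 / 840
   = 24000 / 840
   = 28.57 L/h


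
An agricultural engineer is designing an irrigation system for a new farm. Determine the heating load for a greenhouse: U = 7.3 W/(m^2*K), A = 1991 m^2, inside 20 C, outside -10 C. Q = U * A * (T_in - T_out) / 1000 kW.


dT = 20 - (-10) = 30 K
Q = U * A * dT
  = 7.3 * 1991 * 30
  = 436029 W = 436.03 kW


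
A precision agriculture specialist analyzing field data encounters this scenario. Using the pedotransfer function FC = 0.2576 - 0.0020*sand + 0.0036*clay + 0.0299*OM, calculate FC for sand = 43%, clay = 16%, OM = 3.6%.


FC = 0.2576 - 0.0020*43 + 0.0036*16 + 0.0299*3.6
   = 0.2576 - 0.0860 + 0.0576 + 0.1076
   = 0.3368


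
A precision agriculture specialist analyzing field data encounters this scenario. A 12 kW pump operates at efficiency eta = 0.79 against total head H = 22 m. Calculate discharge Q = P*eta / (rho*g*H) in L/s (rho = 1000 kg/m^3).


Q = (P * 1000 * eta) / (rho * g * H)
  = (12 * 1000 * 0.79) / (1000 * 9.81 * 22)
  = 9480 / 215820
  = 0.04393 m^3/s = 43.93 L/s


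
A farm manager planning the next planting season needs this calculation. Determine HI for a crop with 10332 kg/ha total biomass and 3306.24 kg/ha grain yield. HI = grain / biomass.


HI = grain_yield / biomass
   = 3306.24 / 10332
   = 0.32


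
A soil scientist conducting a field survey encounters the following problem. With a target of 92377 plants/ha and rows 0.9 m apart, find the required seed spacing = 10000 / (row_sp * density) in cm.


spacing = 10000 / (row_sp * density)
        = 10000 / (0.9 * 92377)
        = 10000 / 83139.30
        = 0.12028 m = 12.03 cm


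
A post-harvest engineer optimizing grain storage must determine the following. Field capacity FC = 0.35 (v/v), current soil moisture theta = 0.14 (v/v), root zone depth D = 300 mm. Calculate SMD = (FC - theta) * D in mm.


SMD = (FC - theta) * D
    = (0.35 - 0.14) * 300
    = 0.210 * 300
    = 63 mm


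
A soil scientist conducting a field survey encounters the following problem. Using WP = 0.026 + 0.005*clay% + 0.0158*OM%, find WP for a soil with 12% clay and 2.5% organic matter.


WP = 0.026 + 0.005*12 + 0.0158*2.5
   = 0.026 + 0.0600 + 0.0395
   = 0.1255


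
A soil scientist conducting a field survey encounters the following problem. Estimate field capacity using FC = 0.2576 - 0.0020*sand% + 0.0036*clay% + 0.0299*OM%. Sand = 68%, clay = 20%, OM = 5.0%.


FC = 0.2576 - 0.0020*68 + 0.0036*20 + 0.0299*5.0
   = 0.2576 - 0.1360 + 0.0720 + 0.1495
   = 0.3431


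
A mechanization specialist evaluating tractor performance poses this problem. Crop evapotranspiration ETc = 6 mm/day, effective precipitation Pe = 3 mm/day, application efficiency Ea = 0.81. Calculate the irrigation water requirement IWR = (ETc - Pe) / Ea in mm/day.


IWR = (ETc - Pe) / Ea
    = (6 - 3) / 0.81
    = 3 / 0.81
    = 3.70 mm/day


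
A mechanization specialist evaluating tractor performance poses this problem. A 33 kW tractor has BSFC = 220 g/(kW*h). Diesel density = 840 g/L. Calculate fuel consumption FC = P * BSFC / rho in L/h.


FC = P * BSFC / rho_fuel
   = 33 * 220 / 840
   = 7260 / 840
   = 8.64 L/h


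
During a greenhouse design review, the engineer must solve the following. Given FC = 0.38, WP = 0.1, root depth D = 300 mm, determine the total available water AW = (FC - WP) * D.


AW = (FC - WP) * D
   = (0.38 - 0.1) * 300
   = 0.28 * 300
   = 84 mm


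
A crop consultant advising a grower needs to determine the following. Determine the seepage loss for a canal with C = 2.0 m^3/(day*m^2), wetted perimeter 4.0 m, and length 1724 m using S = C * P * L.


S = C * P * L
  = 2.0 * 4.0 * 1724
  = 13792 m^3/day


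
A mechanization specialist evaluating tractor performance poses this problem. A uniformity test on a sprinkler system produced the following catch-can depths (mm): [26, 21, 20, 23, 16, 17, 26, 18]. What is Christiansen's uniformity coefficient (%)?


xbar = 167 / 8 = 20.875
sum|xi - xbar| = 25
CU = 100 * (1 - 25 / (8 * 20.875))
   = 100 * (1 - 0.1497)
   = 85.03%


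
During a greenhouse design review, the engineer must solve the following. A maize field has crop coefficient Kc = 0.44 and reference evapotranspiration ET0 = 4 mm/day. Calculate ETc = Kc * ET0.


ETc = Kc * ET0
    = 0.44 * 4
    = 1.76 mm/day


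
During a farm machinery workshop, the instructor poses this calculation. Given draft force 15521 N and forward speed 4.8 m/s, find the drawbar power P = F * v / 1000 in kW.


P = F * v / 1000
  = 15521 * 4.8 / 1000
  = 74500.80 / 1000
  = 74.50 kW


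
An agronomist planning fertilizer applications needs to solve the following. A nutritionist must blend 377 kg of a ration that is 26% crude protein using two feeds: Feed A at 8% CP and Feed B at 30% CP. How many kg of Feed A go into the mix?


parts_A = CP_b - target = 30 - 26 = 4
parts_B = target - CP_a = 26 - 8 = 18
total_parts = 4 + 18 = 22
Feed A = 377 * 4 / 22 = 68.55 kg
Feed B = 377 * 18 / 22 = 308.45 kg

68.55 kg


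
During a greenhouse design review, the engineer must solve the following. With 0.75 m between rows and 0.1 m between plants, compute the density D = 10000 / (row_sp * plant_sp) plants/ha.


D = 10000 / (row_sp * plant_sp)
  = 10000 / (0.75 * 0.1)
  = 10000 / 0.0750
  = 133333.33 plants/ha


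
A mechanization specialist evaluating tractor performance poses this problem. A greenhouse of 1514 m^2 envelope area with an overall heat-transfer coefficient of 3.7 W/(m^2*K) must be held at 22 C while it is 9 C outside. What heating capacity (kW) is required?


dT = 22 - (9) = 13 K
Q = U * A * dT
  = 3.7 * 1514 * 13
  = 72823.40 W = 72.82 kW


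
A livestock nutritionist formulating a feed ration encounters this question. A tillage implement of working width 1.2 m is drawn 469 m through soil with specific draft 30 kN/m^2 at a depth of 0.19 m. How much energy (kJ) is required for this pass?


E = k * d * w * L
  = 30 * 0.19 * 1.2 * 469
  = 3207.96 kJ


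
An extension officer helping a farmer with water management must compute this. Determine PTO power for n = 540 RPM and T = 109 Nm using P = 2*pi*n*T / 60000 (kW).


P = 2*pi*n*T / 60000
  = 2*pi * 540 * 109 / 60000
  = 369828.29 / 60000
  = 6.16 kW


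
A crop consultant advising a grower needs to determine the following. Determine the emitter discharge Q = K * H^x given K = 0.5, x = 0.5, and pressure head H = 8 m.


Q = K * H^x
  = 0.5 * 8^0.5
  = 0.5 * 2.8284
  = 1.41 L/h


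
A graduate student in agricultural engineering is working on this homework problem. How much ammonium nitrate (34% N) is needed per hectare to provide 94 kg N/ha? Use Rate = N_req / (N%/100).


Rate = N_required / (N_content / 100)
     = 94 / (34 / 100)
     = 94 / 0.34
     = 276.47 kg/ha


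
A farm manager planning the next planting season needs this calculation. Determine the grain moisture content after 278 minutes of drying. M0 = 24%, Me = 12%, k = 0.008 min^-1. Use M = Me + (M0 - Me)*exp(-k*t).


M = Me + (M0 - Me) * e^(-k*t)
  = 12 + (24 - 12) * e^(-0.008*278)
  = 12 + 12 * e^(-2.224)
  = 12 + 12 * 0.10818
  = 12 + 1.2981
  = 13.30%


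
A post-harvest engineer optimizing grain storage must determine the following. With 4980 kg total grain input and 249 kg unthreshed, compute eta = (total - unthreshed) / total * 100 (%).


eta = (total - unthreshed) / total * 100
    = (4980 - 249) / 4980 * 100
    = 4731 / 4980 * 100
    = 95%


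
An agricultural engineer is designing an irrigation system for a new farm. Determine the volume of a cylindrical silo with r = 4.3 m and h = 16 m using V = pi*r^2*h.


V = pi * r^2 * h
  = pi * 4.3^2 * 16
  = pi * 18.49 * 16
  = 929.41 m^3


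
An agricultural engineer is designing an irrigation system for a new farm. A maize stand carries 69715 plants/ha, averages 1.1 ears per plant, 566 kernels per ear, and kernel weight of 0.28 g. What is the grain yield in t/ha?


Y = density * ears * kernels * kw
  = 69715 * 1.1 * 566 * 0.28 g/ha
  = 12153276.52 g/ha
  = 12153.28 kg/ha = 12.15 t/ha


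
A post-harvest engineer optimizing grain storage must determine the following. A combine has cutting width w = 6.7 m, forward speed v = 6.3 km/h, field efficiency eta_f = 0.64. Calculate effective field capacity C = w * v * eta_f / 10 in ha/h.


C = w * v * eta_f / 10
  = 6.7 * 6.3 * 0.64 / 10
  = 27.01 / 10
  = 2.70 ha/h
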